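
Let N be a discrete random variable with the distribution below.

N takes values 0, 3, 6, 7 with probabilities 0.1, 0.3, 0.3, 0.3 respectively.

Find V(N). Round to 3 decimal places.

5.160

E[N] = (0)(0.1) + (3)(0.3) + (6)(0.3) + (7)(0.3) = 4.8
E[N²] = (0)²(0.1) + (3)²(0.3) + (6)²(0.3) + (7)²(0.3) = 28.2
V(N) = E[N²] − (E[N])² = 28.2 − (4.8)² = 5.16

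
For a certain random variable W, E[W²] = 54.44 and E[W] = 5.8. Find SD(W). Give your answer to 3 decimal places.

4.561

Var(W) = 54.44 − (5.8)² = 20.8
SD(W) = √20.8 ≈ 4.561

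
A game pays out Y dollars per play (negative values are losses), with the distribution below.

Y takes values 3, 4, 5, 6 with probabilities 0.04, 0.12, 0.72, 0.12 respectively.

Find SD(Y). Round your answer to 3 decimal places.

0.627

E[Y] = (3)(0.04) + (4)(0.12) + (5)(0.72) + (6)(0.12) = 4.92
E[Y²] = (3)²(0.04) + (4)²(0.12) + (5)²(0.72) + (6)²(0.12) = 24.6
Var(Y) = E[Y²] − (E[Y])² = 24.6 − (4.92)² = 0.3936
SD(Y) = √0.3936 ≈ 0.627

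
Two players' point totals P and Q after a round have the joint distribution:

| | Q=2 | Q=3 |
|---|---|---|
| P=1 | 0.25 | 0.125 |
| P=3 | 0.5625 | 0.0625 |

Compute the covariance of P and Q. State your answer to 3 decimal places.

E[P] = 2.25,  E[Q] = 2.1875
E[PQ] = 4.8125
Cov(P,Q) = E[PQ] − E[P]E[Q] = 4.8125 − (2.25)(2.1875) = -0.109375

-0.109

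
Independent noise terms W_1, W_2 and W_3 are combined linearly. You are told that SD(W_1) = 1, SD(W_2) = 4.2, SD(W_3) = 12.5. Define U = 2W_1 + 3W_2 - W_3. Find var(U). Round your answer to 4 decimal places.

var(W_1) = 1, var(W_2) = 17.64, var(W_3) = 156.25
By independence, var(U) = (2)²var(W_1) + (3)²var(W_2) + (-1)²var(W_3)
= (2)²·1 + (3)²·17.64 + (-1)²·156.25 = 319.01

319.0100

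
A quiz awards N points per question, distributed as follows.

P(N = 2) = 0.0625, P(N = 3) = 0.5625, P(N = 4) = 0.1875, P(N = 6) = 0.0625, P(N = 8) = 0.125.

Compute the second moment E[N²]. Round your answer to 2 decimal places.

18.56

E[N²] = (2)²(0.0625) + (3)²(0.5625) + (4)²(0.1875) + (6)²(0.0625) + (8)²(0.125) = 18.5625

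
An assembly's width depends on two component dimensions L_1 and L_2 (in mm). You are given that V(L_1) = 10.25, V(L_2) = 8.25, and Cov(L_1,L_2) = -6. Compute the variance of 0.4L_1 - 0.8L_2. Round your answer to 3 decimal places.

V(0.4L_1 - 0.8L_2) = (0.4)²·V(L_1) + (-0.8)²·V(L_2) + 2·(0.4)·(-0.8)·Cov(L_1,L_2)
= 0.16·10.25 + 0.64·8.25 + -0.64·-6 = 10.76

10.760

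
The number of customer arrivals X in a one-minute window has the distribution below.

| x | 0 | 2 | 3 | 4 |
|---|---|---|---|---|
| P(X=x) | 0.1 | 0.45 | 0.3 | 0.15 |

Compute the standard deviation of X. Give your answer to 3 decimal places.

E[X] = (0)(0.1) + (2)(0.45) + (3)(0.3) + (4)(0.15) = 2.4
E[X²] = (0)²(0.1) + (2)²(0.45) + (3)²(0.3) + (4)²(0.15) = 6.9
Var(X) = E[X²] − (E[X])² = 6.9 − (2.4)² = 1.14
SD(X) = √1.14 ≈ 1.068

1.068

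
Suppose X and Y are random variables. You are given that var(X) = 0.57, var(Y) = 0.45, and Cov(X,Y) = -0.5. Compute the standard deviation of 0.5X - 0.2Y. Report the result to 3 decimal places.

var(0.5X - 0.2Y) = (0.5)²·var(X) + (-0.2)²·var(Y) + 2·(0.5)·(-0.2)·Cov(X,Y)
= 0.25·0.57 + 0.04·0.45 + -0.2·-0.5 = 0.2605
SD(0.5X - 0.2Y) = √0.2605 ≈ 0.510

0.510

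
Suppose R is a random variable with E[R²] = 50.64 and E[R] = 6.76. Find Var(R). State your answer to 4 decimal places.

Var(R) = 50.64 − (6.76)² = 4.9424

4.9424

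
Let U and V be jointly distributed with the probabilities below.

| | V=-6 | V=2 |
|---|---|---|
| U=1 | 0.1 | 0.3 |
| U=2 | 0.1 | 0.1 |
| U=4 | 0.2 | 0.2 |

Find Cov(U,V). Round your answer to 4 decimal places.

E[U] = 2.4,  E[V] = -1.2
E[UV] = -4
Cov(U,V) = E[UV] − E[U]E[V] = -4 − (2.4)(-1.2) = -1.12

-1.1200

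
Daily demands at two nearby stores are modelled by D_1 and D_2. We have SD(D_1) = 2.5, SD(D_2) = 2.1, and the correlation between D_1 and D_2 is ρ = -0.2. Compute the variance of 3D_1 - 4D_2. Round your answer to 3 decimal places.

152.010

Var(D_1) = (2.5)² = 6.25;  Var(D_2) = (2.1)² = 4.41
cov(D_1,D_2) = ρ·SD(D_1)·SD(D_2) = -0.2·2.5·2.1 = -1.05
Var(3D_1 - 4D_2) = (3)²·Var(D_1) + (-4)²·Var(D_2) + 2·(3)·(-4)·cov(D_1,D_2)
= 9·6.25 + 16·4.41 + -24·-1.05 = 152.01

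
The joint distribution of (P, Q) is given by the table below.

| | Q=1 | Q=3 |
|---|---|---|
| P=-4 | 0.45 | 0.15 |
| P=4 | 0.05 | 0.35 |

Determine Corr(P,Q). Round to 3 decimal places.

E[P] = -0.8,  E[Q] = 2
E[PQ] = 0.8
Cov(P,Q) = E[PQ] − E[P]E[Q] = 0.8 − (-0.8)(2) = 2.4
Var(P) = 15.36,  Var(Q) = 1
ρ = 2.4 / √(15.36·1) ≈ 0.612

0.612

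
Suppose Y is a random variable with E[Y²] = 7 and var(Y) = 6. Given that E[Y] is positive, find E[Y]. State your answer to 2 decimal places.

(E[Y])² = E[Y²] − var(Y) = 7 − 6 = 1
E[Y] = √1 = 1

1.00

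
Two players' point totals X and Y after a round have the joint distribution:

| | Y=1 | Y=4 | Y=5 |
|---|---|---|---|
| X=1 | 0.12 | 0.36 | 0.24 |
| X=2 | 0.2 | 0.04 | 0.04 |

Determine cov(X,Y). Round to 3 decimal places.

-0.370

E[X] = 1.28,  E[Y] = 3.32
E[XY] = 3.88
cov(X,Y) = E[XY] − E[X]E[Y] = 3.88 − (1.28)(3.32) = -0.3696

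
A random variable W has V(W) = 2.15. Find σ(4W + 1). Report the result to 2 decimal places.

5.87

V(4W + 1) = (4)²·2.15 = 34.4
σ(4W + 1) = √34.4 ≈ 5.87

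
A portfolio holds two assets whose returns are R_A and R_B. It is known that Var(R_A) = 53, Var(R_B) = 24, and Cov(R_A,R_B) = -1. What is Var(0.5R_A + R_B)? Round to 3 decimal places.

36.250

Var(0.5R_A + R_B) = (0.5)²·Var(R_A) + (1)²·Var(R_B) + 2·(0.5)·(1)·Cov(R_A,R_B)
= 0.25·53 + 1·24 + 1·-1 = 36.25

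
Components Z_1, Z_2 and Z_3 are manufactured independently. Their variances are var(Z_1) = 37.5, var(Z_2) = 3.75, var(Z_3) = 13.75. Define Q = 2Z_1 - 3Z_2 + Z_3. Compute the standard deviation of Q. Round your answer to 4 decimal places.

14.0535

By independence, var(Q) = (2)²var(Z_1) + (-3)²var(Z_2) + (1)²var(Z_3)
= (2)²·37.5 + (-3)²·3.75 + (1)²·13.75 = 197.5
SD(Q) = √197.5 ≈ 14.0535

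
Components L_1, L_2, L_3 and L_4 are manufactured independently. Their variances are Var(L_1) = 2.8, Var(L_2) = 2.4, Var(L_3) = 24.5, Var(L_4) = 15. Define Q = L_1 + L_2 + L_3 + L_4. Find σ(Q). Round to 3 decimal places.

6.686

By independence, Var(Q) = (1)²Var(L_1) + (1)²Var(L_2) + (1)²Var(L_3) + (1)²Var(L_4)
= (1)²·2.8 + (1)²·2.4 + (1)²·24.5 + (1)²·15 = 44.7
σ(Q) = √44.7 ≈ 6.686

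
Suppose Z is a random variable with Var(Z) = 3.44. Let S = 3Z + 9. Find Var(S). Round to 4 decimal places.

30.9600

Var(3Z + 9) = (3)²·Var(Z) = 9·3.44 = 30.96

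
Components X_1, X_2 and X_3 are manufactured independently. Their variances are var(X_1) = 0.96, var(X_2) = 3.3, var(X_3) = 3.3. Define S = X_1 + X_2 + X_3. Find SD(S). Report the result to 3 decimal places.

By independence, var(S) = (1)²var(X_1) + (1)²var(X_2) + (1)²var(X_3)
= (1)²·0.96 + (1)²·3.3 + (1)²·3.3 = 7.56
SD(S) = √7.56 ≈ 2.750

2.750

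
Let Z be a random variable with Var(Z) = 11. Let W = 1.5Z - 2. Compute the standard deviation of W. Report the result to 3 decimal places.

4.975

Var(1.5Z - 2) = (1.5)²·11 = 24.75
sd(W) = √24.75 ≈ 4.975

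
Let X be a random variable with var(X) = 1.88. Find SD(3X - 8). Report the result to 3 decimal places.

4.113

var(3X - 8) = (3)²·1.88 = 16.92
SD(3X - 8) = √16.92 ≈ 4.113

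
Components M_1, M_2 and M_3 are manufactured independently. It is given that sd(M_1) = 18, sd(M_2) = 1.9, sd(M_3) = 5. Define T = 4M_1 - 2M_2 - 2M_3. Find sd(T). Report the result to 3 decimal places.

72.790

var(M_1) = 324, var(M_2) = 3.61, var(M_3) = 25
By independence, var(T) = (4)²var(M_1) + (-2)²var(M_2) + (-2)²var(M_3)
= (4)²·324 + (-2)²·3.61 + (-2)²·25 = 5298.44
sd(T) = √5298.44 ≈ 72.790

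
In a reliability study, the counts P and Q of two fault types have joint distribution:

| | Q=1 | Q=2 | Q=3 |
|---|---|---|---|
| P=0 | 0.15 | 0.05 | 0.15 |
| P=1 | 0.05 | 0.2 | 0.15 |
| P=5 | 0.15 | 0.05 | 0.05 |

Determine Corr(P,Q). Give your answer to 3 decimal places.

E[P] = 1.65,  E[Q] = 2
E[PQ] = 2.9
cov(P,Q) = E[PQ] − E[P]E[Q] = 2.9 − (1.65)(2) = -0.4
Var(P) = 3.9275,  Var(Q) = 0.7
ρ = -0.4 / √(3.9275·0.7) ≈ -0.241

-0.241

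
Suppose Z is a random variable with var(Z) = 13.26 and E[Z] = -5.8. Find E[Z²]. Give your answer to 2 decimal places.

E[Z²] = var(Z) + (E[Z])² = 13.26 + (-5.8)² = 46.9

46.90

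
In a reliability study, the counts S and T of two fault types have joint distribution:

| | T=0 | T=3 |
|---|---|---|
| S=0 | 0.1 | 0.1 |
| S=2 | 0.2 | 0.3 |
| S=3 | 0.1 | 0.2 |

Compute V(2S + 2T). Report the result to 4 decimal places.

14.4400

E[S] = 1.9,  E[T] = 1.8,  E[ST] = 3.6
V(S) = 4.7 − (1.9)² = 1.09;  V(T) = 5.4 − (1.8)² = 2.16
Cov(S,T) = 3.6 − (1.9)(1.8) = 0.18
V(2S + 2T) = (2)²·1.09 + (2)²·2.16 + 2·(2)·(2)·0.18 = 14.44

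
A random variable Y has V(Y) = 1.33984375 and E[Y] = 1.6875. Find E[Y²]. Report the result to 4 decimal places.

E[Y²] = V(Y) + (E[Y])² = 1.33984375 + (1.6875)² = 4.1875

4.1875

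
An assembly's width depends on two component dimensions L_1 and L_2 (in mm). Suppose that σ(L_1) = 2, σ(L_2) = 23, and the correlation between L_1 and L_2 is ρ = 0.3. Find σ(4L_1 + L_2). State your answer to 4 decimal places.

var(L_1) = (2)² = 4;  var(L_2) = (23)² = 529
Cov(L_1,L_2) = ρ·σ(L_1)·σ(L_2) = 0.3·2·23 = 13.8
var(4L_1 + L_2) = (4)²·var(L_1) + (1)²·var(L_2) + 2·(4)·(1)·Cov(L_1,L_2)
= 16·4 + 1·529 + 8·13.8 = 703.4
σ(4L_1 + L_2) = √703.4 ≈ 26.5217

26.5217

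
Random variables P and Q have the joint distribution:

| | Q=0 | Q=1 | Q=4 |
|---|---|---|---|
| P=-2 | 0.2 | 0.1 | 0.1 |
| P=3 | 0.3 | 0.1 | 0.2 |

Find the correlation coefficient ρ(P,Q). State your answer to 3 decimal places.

E[P] = 1,  E[Q] = 1.4
E[PQ] = 1.7
Cov(P,Q) = E[PQ] − E[P]E[Q] = 1.7 − (1)(1.4) = 0.3
Var(P) = 6,  Var(Q) = 3.04
ρ = 0.3 / √(6·3.04) ≈ 0.070

0.070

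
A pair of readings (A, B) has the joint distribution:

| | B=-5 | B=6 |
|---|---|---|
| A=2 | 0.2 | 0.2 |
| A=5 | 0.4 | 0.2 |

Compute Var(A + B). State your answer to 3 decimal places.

E[A] = 3.8,  E[B] = -0.6,  E[AB] = -3.6
Var(A) = 16.6 − (3.8)² = 2.16;  Var(B) = 29.4 − (-0.6)² = 29.04
Cov(A,B) = -3.6 − (3.8)(-0.6) = -1.32
Var(A + B) = (1)²·2.16 + (1)²·29.04 + 2·(1)·(1)·-1.32 = 28.56

28.560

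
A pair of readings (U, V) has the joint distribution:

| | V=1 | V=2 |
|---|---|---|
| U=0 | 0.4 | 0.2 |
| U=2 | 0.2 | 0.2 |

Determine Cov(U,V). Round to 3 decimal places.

E[U] = 0.8,  E[V] = 1.4
E[UV] = 1.2
Cov(U,V) = E[UV] − E[U]E[V] = 1.2 − (0.8)(1.4) = 0.08

0.080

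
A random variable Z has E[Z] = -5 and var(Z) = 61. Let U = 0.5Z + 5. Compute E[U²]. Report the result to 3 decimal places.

E[0.5Z + 5] = 0.5·-5 + 5 = 2.5
var(0.5Z + 5) = (0.5)²·61 = 15.25
E[U²] = var(U) + (E[U])² = 15.25 + (2.5)² = 21.5

21.500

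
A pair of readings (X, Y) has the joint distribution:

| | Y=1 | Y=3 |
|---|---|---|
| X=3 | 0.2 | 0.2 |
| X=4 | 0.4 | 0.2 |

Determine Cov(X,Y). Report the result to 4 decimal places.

-0.0800

E[X] = 3.6,  E[Y] = 1.8
E[XY] = 6.4
Cov(X,Y) = E[XY] − E[X]E[Y] = 6.4 − (3.6)(1.8) = -0.08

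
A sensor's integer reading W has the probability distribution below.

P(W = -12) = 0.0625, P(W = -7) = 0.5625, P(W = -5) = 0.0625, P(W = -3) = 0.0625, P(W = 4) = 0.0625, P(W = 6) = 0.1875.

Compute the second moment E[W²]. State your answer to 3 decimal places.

46.438

E[W²] = (-12)²(0.0625) + (-7)²(0.5625) + (-5)²(0.0625) + (-3)²(0.0625) + (4)²(0.0625) + (6)²(0.1875) = 46.4375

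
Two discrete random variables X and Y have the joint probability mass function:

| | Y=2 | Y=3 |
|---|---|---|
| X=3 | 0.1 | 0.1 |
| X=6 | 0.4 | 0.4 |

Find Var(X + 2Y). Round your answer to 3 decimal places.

2.440

E[X] = 5.4,  E[Y] = 2.5,  E[XY] = 13.5
Var(X) = 30.6 − (5.4)² = 1.44;  Var(Y) = 6.5 − (2.5)² = 0.25
Cov(X,Y) = 13.5 − (5.4)(2.5) = 0
Var(X + 2Y) = (1)²·1.44 + (2)²·0.25 + 2·(1)·(2)·0 = 2.44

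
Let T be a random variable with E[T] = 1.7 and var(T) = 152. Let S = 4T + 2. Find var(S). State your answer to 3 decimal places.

2432.000

var(4T + 2) = (4)²·var(T) = 16·152 = 2432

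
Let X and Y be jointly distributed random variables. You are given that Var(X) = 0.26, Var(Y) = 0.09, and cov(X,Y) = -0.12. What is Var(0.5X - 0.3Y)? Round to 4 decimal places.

0.1091

Var(0.5X - 0.3Y) = (0.5)²·Var(X) + (-0.3)²·Var(Y) + 2·(0.5)·(-0.3)·cov(X,Y)
= 0.25·0.26 + 0.09·0.09 + -0.3·-0.12 = 0.1091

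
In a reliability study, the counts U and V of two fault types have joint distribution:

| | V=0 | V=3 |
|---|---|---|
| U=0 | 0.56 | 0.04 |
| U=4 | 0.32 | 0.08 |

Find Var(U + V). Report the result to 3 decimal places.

5.558

E[U] = 1.6,  E[V] = 0.36,  E[UV] = 0.96
Var(U) = 6.4 − (1.6)² = 3.84;  Var(V) = 1.08 − (0.36)² = 0.9504
Cov(U,V) = 0.96 − (1.6)(0.36) = 0.384
Var(U + V) = (1)²·3.84 + (1)²·0.9504 + 2·(1)·(1)·0.384 = 5.5584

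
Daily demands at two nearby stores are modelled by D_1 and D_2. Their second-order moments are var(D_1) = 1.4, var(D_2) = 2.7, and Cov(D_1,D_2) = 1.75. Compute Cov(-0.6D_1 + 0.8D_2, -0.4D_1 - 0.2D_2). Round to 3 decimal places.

Cov(-0.6D_1 + 0.8D_2, -0.4D_1 - 0.2D_2) = (-0.6)(-0.4)var(D_1) + (0.8)(-0.2)var(D_2) + [(-0.6)(-0.2) + (0.8)(-0.4)]Cov(D_1,D_2)
= 0.24·1.4 + -0.16·2.7 + -0.2·1.75 = -0.446

-0.446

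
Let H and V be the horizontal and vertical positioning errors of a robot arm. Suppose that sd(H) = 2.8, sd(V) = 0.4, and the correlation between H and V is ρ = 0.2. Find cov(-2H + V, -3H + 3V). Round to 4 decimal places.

45.5040

Var(H) = (2.8)² = 7.84;  Var(V) = (0.4)² = 0.16
cov(H,V) = ρ·sd(H)·sd(V) = 0.2·2.8·0.4 = 0.224
cov(-2H + V, -3H + 3V) = (-2)(-3)Var(H) + (1)(3)Var(V) + [(-2)(3) + (1)(-3)]cov(H,V)
= 6·7.84 + 3·0.16 + -9·0.224 = 45.504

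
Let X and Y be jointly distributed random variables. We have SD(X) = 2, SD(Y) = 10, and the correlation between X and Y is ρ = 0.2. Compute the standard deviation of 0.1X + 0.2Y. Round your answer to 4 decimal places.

2.0494

Var(X) = (2)² = 4;  Var(Y) = (10)² = 100
cov(X,Y) = ρ·SD(X)·SD(Y) = 0.2·2·10 = 4
Var(0.1X + 0.2Y) = (0.1)²·Var(X) + (0.2)²·Var(Y) + 2·(0.1)·(0.2)·cov(X,Y)
= 0.01·4 + 0.04·100 + 0.04·4 = 4.2
SD(0.1X + 0.2Y) = √4.2 ≈ 2.0494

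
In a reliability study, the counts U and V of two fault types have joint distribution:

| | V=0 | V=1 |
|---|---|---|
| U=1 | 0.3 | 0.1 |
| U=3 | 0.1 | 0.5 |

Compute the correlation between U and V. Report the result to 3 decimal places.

E[U] = 2.2,  E[V] = 0.6
E[UV] = 1.6
Cov(U,V) = E[UV] − E[U]E[V] = 1.6 − (2.2)(0.6) = 0.28
Var(U) = 0.96,  Var(V) = 0.24
ρ = 0.28 / √(0.96·0.24) ≈ 0.583

0.583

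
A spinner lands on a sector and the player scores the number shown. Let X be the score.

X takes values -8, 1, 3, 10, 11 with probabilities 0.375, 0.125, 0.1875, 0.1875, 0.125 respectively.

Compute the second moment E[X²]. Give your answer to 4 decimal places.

E[X²] = (-8)²(0.375) + (1)²(0.125) + (3)²(0.1875) + (10)²(0.1875) + (11)²(0.125) = 59.6875

59.6875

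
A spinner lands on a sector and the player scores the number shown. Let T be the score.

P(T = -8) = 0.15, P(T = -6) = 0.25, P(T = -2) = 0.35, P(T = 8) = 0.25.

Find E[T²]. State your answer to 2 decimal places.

E[T²] = (-8)²(0.15) + (-6)²(0.25) + (-2)²(0.35) + (8)²(0.25) = 36

36.00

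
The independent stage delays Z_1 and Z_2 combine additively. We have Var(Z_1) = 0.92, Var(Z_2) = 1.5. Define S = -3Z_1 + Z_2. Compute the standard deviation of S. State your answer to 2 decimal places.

3.13

By independence, Var(S) = (-3)²Var(Z_1) + (1)²Var(Z_2)
= (-3)²·0.92 + (1)²·1.5 = 9.78
sd(S) = √9.78 ≈ 3.13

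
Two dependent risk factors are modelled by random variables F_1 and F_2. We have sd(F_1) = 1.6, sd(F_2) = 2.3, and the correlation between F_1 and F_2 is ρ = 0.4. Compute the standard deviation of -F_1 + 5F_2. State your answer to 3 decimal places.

10.959

var(F_1) = (1.6)² = 2.56;  var(F_2) = (2.3)² = 5.29
Cov(F_1,F_2) = ρ·sd(F_1)·sd(F_2) = 0.4·1.6·2.3 = 1.472
var(-F_1 + 5F_2) = (-1)²·var(F_1) + (5)²·var(F_2) + 2·(-1)·(5)·Cov(F_1,F_2)
= 1·2.56 + 25·5.29 + -10·1.472 = 120.09
sd(-F_1 + 5F_2) = √120.09 ≈ 10.959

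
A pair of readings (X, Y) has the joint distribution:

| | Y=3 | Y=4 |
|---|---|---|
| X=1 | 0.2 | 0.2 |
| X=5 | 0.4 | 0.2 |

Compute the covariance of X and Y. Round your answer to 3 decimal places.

-0.160

E[X] = 3.4,  E[Y] = 3.4
E[XY] = 11.4
Cov(X,Y) = E[XY] − E[X]E[Y] = 11.4 − (3.4)(3.4) = -0.16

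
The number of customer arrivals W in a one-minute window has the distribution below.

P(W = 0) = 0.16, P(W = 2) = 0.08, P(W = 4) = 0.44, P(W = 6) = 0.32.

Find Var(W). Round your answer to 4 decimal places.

4.1344

E[W] = (0)(0.16) + (2)(0.08) + (4)(0.44) + (6)(0.32) = 3.84
E[W²] = (0)²(0.16) + (2)²(0.08) + (4)²(0.44) + (6)²(0.32) = 18.88
Var(W) = E[W²] − (E[W])² = 18.88 − (3.84)² = 4.1344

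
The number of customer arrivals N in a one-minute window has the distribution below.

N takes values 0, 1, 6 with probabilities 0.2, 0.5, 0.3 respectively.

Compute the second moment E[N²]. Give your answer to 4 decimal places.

E[N²] = (0)²(0.2) + (1)²(0.5) + (6)²(0.3) = 11.3

11.3000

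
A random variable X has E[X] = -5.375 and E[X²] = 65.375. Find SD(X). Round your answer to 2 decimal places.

6.04

var(X) = 65.375 − (-5.375)² = 36.484375
SD(X) = √36.484375 ≈ 6.04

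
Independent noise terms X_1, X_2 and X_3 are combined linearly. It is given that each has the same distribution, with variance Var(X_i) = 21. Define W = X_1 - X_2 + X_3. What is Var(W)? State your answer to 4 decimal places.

By independence, Var(W) = (1)²Var(X_1) + (-1)²Var(X_2) + (1)²Var(X_3)
= (1)²·21 + (-1)²·21 + (1)²·21 = 63

63.0000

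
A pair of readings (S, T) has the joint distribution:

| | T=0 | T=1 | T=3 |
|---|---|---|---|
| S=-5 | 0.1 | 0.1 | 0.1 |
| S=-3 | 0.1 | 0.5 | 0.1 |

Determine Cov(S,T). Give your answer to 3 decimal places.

E[S] = -3.6,  E[T] = 1.2
E[ST] = -4.4
Cov(S,T) = E[ST] − E[S]E[T] = -4.4 − (-3.6)(1.2) = -0.08

-0.080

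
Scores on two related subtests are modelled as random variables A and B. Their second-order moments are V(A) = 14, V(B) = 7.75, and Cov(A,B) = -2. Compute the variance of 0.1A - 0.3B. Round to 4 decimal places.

V(0.1A - 0.3B) = (0.1)²·V(A) + (-0.3)²·V(B) + 2·(0.1)·(-0.3)·Cov(A,B)
= 0.01·14 + 0.09·7.75 + -0.06·-2 = 0.9575

0.9575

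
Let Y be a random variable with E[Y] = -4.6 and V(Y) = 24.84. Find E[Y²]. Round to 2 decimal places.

46.00

E[Y²] = V(Y) + (E[Y])² = 24.84 + (-4.6)² = 46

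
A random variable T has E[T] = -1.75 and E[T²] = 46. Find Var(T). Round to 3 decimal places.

42.938

Var(T) = 46 − (-1.75)² = 42.9375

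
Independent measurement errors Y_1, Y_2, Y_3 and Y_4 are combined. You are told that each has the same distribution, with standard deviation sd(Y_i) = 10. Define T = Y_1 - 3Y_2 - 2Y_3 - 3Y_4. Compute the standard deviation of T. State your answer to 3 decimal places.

V(Y_i) = (10)² = 100
By independence, V(T) = (1)²V(Y_1) + (-3)²V(Y_2) + (-2)²V(Y_3) + (-3)²V(Y_4)
= (1)²·100 + (-3)²·100 + (-2)²·100 + (-3)²·100 = 2300
sd(T) = √2300 ≈ 47.958

47.958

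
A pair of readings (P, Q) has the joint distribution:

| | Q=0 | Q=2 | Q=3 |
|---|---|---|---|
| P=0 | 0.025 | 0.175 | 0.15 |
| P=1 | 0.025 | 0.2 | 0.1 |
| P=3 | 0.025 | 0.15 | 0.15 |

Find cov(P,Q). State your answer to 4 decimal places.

0.0250

E[P] = 1.3,  E[Q] = 2.25
E[PQ] = 2.95
cov(P,Q) = E[PQ] − E[P]E[Q] = 2.95 − (1.3)(2.25) = 0.025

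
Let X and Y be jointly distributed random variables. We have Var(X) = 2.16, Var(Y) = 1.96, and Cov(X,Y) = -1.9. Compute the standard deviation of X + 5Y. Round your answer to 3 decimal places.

Var(X + 5Y) = (1)²·Var(X) + (5)²·Var(Y) + 2·(1)·(5)·Cov(X,Y)
= 1·2.16 + 25·1.96 + 10·-1.9 = 32.16
SD(X + 5Y) = √32.16 ≈ 5.671

5.671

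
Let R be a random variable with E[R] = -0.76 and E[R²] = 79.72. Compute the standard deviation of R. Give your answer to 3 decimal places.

Var(R) = 79.72 − (-0.76)² = 79.1424
SD(R) = √79.1424 ≈ 8.896

8.896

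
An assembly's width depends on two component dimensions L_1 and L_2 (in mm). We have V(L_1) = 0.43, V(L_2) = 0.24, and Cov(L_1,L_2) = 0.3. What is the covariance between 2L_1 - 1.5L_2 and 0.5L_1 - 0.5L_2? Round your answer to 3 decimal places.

0.085

Cov(2L_1 - 1.5L_2, 0.5L_1 - 0.5L_2) = (2)(0.5)V(L_1) + (-1.5)(-0.5)V(L_2) + [(2)(-0.5) + (-1.5)(0.5)]Cov(L_1,L_2)
= 1·0.43 + 0.75·0.24 + -1.75·0.3 = 0.085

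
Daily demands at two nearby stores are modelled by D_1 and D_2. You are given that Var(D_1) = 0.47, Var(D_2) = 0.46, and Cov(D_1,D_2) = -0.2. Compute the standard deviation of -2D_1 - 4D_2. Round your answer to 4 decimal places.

2.4576

Var(-2D_1 - 4D_2) = (-2)²·Var(D_1) + (-4)²·Var(D_2) + 2·(-2)·(-4)·Cov(D_1,D_2)
= 4·0.47 + 16·0.46 + 16·-0.2 = 6.04
SD(-2D_1 - 4D_2) = √6.04 ≈ 2.4576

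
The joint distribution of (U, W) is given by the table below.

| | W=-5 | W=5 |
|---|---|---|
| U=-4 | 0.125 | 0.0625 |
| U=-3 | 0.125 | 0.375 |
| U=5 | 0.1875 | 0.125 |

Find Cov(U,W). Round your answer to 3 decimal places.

-3.633

E[U] = -0.6875,  E[W] = 0.625
E[UW] = -4.0625
Cov(U,W) = E[UW] − E[U]E[W] = -4.0625 − (-0.6875)(0.625) = -3.6328125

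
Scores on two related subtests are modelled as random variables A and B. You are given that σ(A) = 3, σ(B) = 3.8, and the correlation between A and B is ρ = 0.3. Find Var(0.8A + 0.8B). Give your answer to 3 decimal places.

Var(A) = (3)² = 9;  Var(B) = (3.8)² = 14.44
cov(A,B) = ρ·σ(A)·σ(B) = 0.3·3·3.8 = 3.42
Var(0.8A + 0.8B) = (0.8)²·Var(A) + (0.8)²·Var(B) + 2·(0.8)·(0.8)·cov(A,B)
= 0.64·9 + 0.64·14.44 + 1.28·3.42 = 19.3792

19.379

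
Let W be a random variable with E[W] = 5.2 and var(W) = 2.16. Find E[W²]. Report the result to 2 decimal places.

29.20

E[W²] = var(W) + (E[W])² = 2.16 + (5.2)² = 29.2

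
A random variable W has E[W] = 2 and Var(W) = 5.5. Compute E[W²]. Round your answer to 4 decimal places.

9.5000

E[W²] = Var(W) + (E[W])² = 5.5 + (2)² = 9.5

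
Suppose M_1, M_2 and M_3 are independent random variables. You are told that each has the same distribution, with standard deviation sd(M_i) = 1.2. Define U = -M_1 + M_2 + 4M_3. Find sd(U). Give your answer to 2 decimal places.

5.09

Var(M_i) = (1.2)² = 1.44
By independence, Var(U) = (-1)²Var(M_1) + (1)²Var(M_2) + (4)²Var(M_3)
= (-1)²·1.44 + (1)²·1.44 + (4)²·1.44 = 25.92
sd(U) = √25.92 ≈ 5.09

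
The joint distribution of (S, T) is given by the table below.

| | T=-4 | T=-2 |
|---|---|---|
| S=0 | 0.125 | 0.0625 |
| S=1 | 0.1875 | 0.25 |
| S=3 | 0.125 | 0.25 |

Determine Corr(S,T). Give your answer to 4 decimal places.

E[S] = 1.5625,  E[T] = -2.875
E[ST] = -4.25
cov(S,T) = E[ST] − E[S]E[T] = -4.25 − (1.5625)(-2.875) = 0.2421875
Var(S) = 1.37109375,  Var(T) = 0.984375
ρ = 0.2421875 / √(1.37109375·0.984375) ≈ 0.2085

0.2085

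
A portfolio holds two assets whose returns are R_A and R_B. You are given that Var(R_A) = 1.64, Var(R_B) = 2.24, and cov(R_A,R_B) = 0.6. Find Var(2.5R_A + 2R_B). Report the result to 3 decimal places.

25.210

Var(2.5R_A + 2R_B) = (2.5)²·Var(R_A) + (2)²·Var(R_B) + 2·(2.5)·(2)·cov(R_A,R_B)
= 6.25·1.64 + 4·2.24 + 10·0.6 = 25.21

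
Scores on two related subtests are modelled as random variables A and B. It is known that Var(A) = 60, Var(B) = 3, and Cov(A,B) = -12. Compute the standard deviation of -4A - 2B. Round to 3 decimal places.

27.928

Var(-4A - 2B) = (-4)²·Var(A) + (-2)²·Var(B) + 2·(-4)·(-2)·Cov(A,B)
= 16·60 + 4·3 + 16·-12 = 780
SD(-4A - 2B) = √780 ≈ 27.928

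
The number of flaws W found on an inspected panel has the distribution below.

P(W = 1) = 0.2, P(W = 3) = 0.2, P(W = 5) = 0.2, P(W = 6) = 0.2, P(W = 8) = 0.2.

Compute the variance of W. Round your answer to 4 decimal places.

5.8400

E[W] = (1)(0.2) + (3)(0.2) + (5)(0.2) + (6)(0.2) + (8)(0.2) = 4.6
E[W²] = (1)²(0.2) + (3)²(0.2) + (5)²(0.2) + (6)²(0.2) + (8)²(0.2) = 27
var(W) = E[W²] − (E[W])² = 27 − (4.6)² = 5.84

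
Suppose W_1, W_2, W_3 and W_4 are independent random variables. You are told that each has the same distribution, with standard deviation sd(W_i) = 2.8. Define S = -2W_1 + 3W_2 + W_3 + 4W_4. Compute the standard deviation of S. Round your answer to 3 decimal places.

Var(W_i) = (2.8)² = 7.84
By independence, Var(S) = (-2)²Var(W_1) + (3)²Var(W_2) + (1)²Var(W_3) + (4)²Var(W_4)
= (-2)²·7.84 + (3)²·7.84 + (1)²·7.84 + (4)²·7.84 = 235.2
sd(S) = √235.2 ≈ 15.336

15.336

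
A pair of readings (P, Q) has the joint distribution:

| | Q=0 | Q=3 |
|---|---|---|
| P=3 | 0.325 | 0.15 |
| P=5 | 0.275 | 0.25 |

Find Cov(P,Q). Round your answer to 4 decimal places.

E[P] = 4.05,  E[Q] = 1.2
E[PQ] = 5.1
Cov(P,Q) = E[PQ] − E[P]E[Q] = 5.1 − (4.05)(1.2) = 0.24

0.2400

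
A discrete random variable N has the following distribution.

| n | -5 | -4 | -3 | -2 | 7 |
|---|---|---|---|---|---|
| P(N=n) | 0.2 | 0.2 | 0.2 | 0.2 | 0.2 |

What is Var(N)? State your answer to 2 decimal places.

E[N] = (-5)(0.2) + (-4)(0.2) + (-3)(0.2) + (-2)(0.2) + (7)(0.2) = -1.4
E[N²] = (-5)²(0.2) + (-4)²(0.2) + (-3)²(0.2) + (-2)²(0.2) + (7)²(0.2) = 20.6
Var(N) = E[N²] − (E[N])² = 20.6 − (-1.4)² = 18.64

18.64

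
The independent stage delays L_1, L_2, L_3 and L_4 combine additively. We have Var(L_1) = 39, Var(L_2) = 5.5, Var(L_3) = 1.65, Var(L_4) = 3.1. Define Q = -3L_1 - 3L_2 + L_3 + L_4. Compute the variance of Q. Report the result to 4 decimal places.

405.2500

By independence, Var(Q) = (-3)²Var(L_1) + (-3)²Var(L_2) + (1)²Var(L_3) + (1)²Var(L_4)
= (-3)²·39 + (-3)²·5.5 + (1)²·1.65 + (1)²·3.1 = 405.25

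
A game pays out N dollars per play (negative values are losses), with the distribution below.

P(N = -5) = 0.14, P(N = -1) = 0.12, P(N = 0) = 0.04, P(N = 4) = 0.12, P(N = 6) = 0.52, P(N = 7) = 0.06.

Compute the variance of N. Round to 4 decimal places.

16.9600

E[N] = (-5)(0.14) + (-1)(0.12) + (0)(0.04) + (4)(0.12) + (6)(0.52) + (7)(0.06) = 3.2
E[N²] = (-5)²(0.14) + (-1)²(0.12) + (0)²(0.04) + (4)²(0.12) + (6)²(0.52) + (7)²(0.06) = 27.2
V(N) = E[N²] − (E[N])² = 27.2 − (3.2)² = 16.96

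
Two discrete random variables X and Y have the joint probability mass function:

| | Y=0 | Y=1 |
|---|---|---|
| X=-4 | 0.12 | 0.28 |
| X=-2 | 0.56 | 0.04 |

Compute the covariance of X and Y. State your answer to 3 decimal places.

E[X] = -2.8,  E[Y] = 0.32
E[XY] = -1.2
Cov(X,Y) = E[XY] − E[X]E[Y] = -1.2 − (-2.8)(0.32) = -0.304

-0.304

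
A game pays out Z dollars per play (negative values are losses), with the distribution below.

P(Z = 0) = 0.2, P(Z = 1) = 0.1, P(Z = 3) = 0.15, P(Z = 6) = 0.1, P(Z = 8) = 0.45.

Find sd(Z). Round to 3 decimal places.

E[Z] = (0)(0.2) + (1)(0.1) + (3)(0.15) + (6)(0.1) + (8)(0.45) = 4.75
E[Z²] = (0)²(0.2) + (1)²(0.1) + (3)²(0.15) + (6)²(0.1) + (8)²(0.45) = 33.85
Var(Z) = E[Z²] − (E[Z])² = 33.85 − (4.75)² = 11.2875
sd(Z) = √11.2875 ≈ 3.360

3.360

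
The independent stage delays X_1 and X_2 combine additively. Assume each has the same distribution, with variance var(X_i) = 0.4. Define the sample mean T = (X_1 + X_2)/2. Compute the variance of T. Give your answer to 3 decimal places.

By independence, var(T) = (0.5)²var(X_1) + (0.5)²var(X_2)
= (0.5)²·0.4 + (0.5)²·0.4 = 0.2

0.200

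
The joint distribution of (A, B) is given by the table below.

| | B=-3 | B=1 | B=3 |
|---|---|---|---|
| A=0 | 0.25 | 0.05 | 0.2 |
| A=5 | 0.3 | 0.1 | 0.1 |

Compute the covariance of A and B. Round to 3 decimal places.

-1.000

E[A] = 2.5,  E[B] = -0.6
E[AB] = -2.5
cov(A,B) = E[AB] − E[A]E[B] = -2.5 − (2.5)(-0.6) = -1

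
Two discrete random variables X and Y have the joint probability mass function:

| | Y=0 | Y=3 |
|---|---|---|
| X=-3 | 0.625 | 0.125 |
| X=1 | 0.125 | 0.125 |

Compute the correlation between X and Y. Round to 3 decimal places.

E[X] = -2,  E[Y] = 0.75
E[XY] = -0.75
Cov(X,Y) = E[XY] − E[X]E[Y] = -0.75 − (-2)(0.75) = 0.75
Var(X) = 3,  Var(Y) = 1.6875
ρ = 0.75 / √(3·1.6875) ≈ 0.333

0.333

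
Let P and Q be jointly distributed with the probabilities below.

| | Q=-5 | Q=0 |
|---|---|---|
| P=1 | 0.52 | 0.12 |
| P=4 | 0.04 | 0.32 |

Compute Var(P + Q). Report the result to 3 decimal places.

13.082

E[P] = 2.08,  E[Q] = -2.8,  E[PQ] = -3.4
Var(P) = 6.4 − (2.08)² = 2.0736;  Var(Q) = 14 − (-2.8)² = 6.16
Cov(P,Q) = -3.4 − (2.08)(-2.8) = 2.424
Var(P + Q) = (1)²·2.0736 + (1)²·6.16 + 2·(1)·(1)·2.424 = 13.0816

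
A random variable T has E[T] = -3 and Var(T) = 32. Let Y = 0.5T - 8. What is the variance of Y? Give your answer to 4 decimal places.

Var(0.5T - 8) = (0.5)²·Var(T) = 0.25·32 = 8

8.0000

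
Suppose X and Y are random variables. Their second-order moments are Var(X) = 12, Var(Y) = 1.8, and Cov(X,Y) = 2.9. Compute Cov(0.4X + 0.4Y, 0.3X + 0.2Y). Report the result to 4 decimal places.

Cov(0.4X + 0.4Y, 0.3X + 0.2Y) = (0.4)(0.3)Var(X) + (0.4)(0.2)Var(Y) + [(0.4)(0.2) + (0.4)(0.3)]Cov(X,Y)
= 0.12·12 + 0.08·1.8 + 0.2·2.9 = 2.164

2.1640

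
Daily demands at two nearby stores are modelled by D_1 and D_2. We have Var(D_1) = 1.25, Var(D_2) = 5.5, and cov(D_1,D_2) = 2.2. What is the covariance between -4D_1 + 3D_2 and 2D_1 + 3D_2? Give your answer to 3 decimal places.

cov(-4D_1 + 3D_2, 2D_1 + 3D_2) = (-4)(2)Var(D_1) + (3)(3)Var(D_2) + [(-4)(3) + (3)(2)]cov(D_1,D_2)
= -8·1.25 + 9·5.5 + -6·2.2 = 26.3

26.300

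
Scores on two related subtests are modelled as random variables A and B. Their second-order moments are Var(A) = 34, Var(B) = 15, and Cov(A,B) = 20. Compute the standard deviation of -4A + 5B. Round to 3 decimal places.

Var(-4A + 5B) = (-4)²·Var(A) + (5)²·Var(B) + 2·(-4)·(5)·Cov(A,B)
= 16·34 + 25·15 + -40·20 = 119
SD(-4A + 5B) = √119 ≈ 10.909

10.909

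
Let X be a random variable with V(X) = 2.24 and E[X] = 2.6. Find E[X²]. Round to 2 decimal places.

9.00

E[X²] = V(X) + (E[X])² = 2.24 + (2.6)² = 9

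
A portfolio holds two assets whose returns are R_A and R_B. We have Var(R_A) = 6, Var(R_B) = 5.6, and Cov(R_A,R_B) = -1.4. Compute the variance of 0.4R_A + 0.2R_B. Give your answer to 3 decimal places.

Var(0.4R_A + 0.2R_B) = (0.4)²·Var(R_A) + (0.2)²·Var(R_B) + 2·(0.4)·(0.2)·Cov(R_A,R_B)
= 0.16·6 + 0.04·5.6 + 0.16·-1.4 = 0.96

0.960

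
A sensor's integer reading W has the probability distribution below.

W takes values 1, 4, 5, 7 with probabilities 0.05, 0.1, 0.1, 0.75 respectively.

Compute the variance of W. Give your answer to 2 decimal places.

E[W] = (1)(0.05) + (4)(0.1) + (5)(0.1) + (7)(0.75) = 6.2
E[W²] = (1)²(0.05) + (4)²(0.1) + (5)²(0.1) + (7)²(0.75) = 40.9
Var(W) = E[W²] − (E[W])² = 40.9 − (6.2)² = 2.46

2.46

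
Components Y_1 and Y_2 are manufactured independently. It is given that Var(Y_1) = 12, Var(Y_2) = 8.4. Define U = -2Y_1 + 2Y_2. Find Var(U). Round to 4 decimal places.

81.6000

By independence, Var(U) = (-2)²Var(Y_1) + (2)²Var(Y_2)
= (-2)²·12 + (2)²·8.4 = 81.6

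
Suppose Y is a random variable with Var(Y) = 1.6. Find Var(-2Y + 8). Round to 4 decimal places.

Var(-2Y + 8) = (-2)²·Var(Y) = 4·1.6 = 6.4

6.4000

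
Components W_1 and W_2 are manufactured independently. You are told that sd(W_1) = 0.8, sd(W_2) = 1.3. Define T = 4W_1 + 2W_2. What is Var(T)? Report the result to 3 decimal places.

17.000

Var(W_1) = 0.64, Var(W_2) = 1.69
By independence, Var(T) = (4)²Var(W_1) + (2)²Var(W_2)
= (4)²·0.64 + (2)²·1.69 = 17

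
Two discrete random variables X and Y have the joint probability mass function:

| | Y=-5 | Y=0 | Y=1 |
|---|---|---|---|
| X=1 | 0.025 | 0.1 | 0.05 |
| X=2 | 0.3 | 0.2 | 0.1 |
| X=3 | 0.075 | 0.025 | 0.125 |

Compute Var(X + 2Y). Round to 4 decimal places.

29.2400

E[X] = 2.05,  E[Y] = -1.725,  E[XY] = -3.625
Var(X) = 4.6 − (2.05)² = 0.3975;  Var(Y) = 10.275 − (-1.725)² = 7.299375
Cov(X,Y) = -3.625 − (2.05)(-1.725) = -0.08875
Var(X + 2Y) = (1)²·0.3975 + (2)²·7.299375 + 2·(1)·(2)·-0.08875 = 29.24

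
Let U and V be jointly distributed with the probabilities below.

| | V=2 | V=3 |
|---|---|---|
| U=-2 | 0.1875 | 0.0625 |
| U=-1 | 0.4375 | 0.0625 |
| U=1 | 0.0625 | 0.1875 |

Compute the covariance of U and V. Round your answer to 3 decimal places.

E[U] = -0.75,  E[V] = 2.3125
E[UV] = -1.5
Cov(U,V) = E[UV] − E[U]E[V] = -1.5 − (-0.75)(2.3125) = 0.234375

0.234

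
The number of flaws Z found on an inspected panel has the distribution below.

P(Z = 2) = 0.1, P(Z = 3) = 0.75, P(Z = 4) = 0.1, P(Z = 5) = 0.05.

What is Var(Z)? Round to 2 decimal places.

E[Z] = (2)(0.1) + (3)(0.75) + (4)(0.1) + (5)(0.05) = 3.1
E[Z²] = (2)²(0.1) + (3)²(0.75) + (4)²(0.1) + (5)²(0.05) = 10
Var(Z) = E[Z²] − (E[Z])² = 10 − (3.1)² = 0.39

0.39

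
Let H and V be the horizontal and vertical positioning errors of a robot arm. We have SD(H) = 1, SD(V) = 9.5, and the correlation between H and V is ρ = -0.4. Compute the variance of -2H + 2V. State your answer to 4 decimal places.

395.4000

var(H) = (1)² = 1;  var(V) = (9.5)² = 90.25
cov(H,V) = ρ·SD(H)·SD(V) = -0.4·1·9.5 = -3.8
var(-2H + 2V) = (-2)²·var(H) + (2)²·var(V) + 2·(-2)·(2)·cov(H,V)
= 4·1 + 4·90.25 + -8·-3.8 = 395.4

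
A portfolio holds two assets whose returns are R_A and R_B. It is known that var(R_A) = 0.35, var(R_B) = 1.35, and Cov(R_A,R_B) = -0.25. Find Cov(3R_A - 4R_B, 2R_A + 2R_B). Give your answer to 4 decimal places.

-8.2000

Cov(3R_A - 4R_B, 2R_A + 2R_B) = (3)(2)var(R_A) + (-4)(2)var(R_B) + [(3)(2) + (-4)(2)]Cov(R_A,R_B)
= 6·0.35 + -8·1.35 + -2·-0.25 = -8.2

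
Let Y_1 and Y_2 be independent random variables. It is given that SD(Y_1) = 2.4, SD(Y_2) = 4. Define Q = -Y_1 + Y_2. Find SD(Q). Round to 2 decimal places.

4.66

Var(Y_1) = 5.76, Var(Y_2) = 16
By independence, Var(Q) = (-1)²Var(Y_1) + (1)²Var(Y_2)
= (-1)²·5.76 + (1)²·16 = 21.76
SD(Q) = √21.76 ≈ 4.66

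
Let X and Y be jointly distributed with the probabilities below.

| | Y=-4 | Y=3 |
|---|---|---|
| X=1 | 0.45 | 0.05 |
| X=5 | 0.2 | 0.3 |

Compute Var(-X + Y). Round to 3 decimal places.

8.148

E[X] = 3,  E[Y] = -1.55,  E[XY] = -1.15
Var(X) = 13 − (3)² = 4;  Var(Y) = 13.55 − (-1.55)² = 11.1475
Cov(X,Y) = -1.15 − (3)(-1.55) = 3.5
Var(-X + Y) = (-1)²·4 + (1)²·11.1475 + 2·(-1)·(1)·3.5 = 8.1475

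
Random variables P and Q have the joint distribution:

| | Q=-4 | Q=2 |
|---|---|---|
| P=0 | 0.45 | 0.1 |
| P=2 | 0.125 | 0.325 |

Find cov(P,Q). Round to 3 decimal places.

E[P] = 0.9,  E[Q] = -1.45
E[PQ] = 0.3
cov(P,Q) = E[PQ] − E[P]E[Q] = 0.3 − (0.9)(-1.45) = 1.605

1.605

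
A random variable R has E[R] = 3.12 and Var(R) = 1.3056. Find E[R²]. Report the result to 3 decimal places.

E[R²] = Var(R) + (E[R])² = 1.3056 + (3.12)² = 11.04

11.040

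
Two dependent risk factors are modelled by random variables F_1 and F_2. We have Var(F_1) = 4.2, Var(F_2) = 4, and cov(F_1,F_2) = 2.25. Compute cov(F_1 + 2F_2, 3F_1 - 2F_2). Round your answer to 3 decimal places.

5.600

cov(F_1 + 2F_2, 3F_1 - 2F_2) = (1)(3)Var(F_1) + (2)(-2)Var(F_2) + [(1)(-2) + (2)(3)]cov(F_1,F_2)
= 3·4.2 + -4·4 + 4·2.25 = 5.6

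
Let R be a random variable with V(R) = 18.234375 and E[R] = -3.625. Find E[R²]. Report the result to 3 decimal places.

31.375

E[R²] = V(R) + (E[R])² = 18.234375 + (-3.625)² = 31.375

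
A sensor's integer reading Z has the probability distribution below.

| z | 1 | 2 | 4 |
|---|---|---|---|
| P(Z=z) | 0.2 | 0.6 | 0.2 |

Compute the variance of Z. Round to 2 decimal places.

0.96

E[Z] = (1)(0.2) + (2)(0.6) + (4)(0.2) = 2.2
E[Z²] = (1)²(0.2) + (2)²(0.6) + (4)²(0.2) = 5.8
Var(Z) = E[Z²] − (E[Z])² = 5.8 − (2.2)² = 0.96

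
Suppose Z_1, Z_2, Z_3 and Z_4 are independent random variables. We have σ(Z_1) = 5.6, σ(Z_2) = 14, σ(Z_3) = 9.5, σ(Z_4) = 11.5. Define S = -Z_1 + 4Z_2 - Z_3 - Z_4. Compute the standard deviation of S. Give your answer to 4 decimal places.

V(Z_1) = 31.36, V(Z_2) = 196, V(Z_3) = 90.25, V(Z_4) = 132.25
By independence, V(S) = (-1)²V(Z_1) + (4)²V(Z_2) + (-1)²V(Z_3) + (-1)²V(Z_4)
= (-1)²·31.36 + (4)²·196 + (-1)²·90.25 + (-1)²·132.25 = 3389.86
σ(S) = √3389.86 ≈ 58.2225

58.2225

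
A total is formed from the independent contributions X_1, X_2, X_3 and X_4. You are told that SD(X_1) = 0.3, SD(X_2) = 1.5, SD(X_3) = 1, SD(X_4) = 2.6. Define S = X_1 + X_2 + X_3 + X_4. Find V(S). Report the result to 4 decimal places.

10.1000

V(X_1) = 0.09, V(X_2) = 2.25, V(X_3) = 1, V(X_4) = 6.76
By independence, V(S) = (1)²V(X_1) + (1)²V(X_2) + (1)²V(X_3) + (1)²V(X_4)
= (1)²·0.09 + (1)²·2.25 + (1)²·1 + (1)²·6.76 = 10.1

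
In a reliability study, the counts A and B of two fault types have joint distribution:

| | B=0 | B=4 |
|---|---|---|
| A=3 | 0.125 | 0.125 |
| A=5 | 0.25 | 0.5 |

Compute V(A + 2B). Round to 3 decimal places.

16.750

E[A] = 4.5,  E[B] = 2.5,  E[AB] = 11.5
V(A) = 21 − (4.5)² = 0.75;  V(B) = 10 − (2.5)² = 3.75
Cov(A,B) = 11.5 − (4.5)(2.5) = 0.25
V(A + 2B) = (1)²·0.75 + (2)²·3.75 + 2·(1)·(2)·0.25 = 16.75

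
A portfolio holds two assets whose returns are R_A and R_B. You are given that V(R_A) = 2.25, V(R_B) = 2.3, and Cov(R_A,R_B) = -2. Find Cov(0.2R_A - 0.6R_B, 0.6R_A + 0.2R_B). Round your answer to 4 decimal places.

Cov(0.2R_A - 0.6R_B, 0.6R_A + 0.2R_B) = (0.2)(0.6)V(R_A) + (-0.6)(0.2)V(R_B) + [(0.2)(0.2) + (-0.6)(0.6)]Cov(R_A,R_B)
= 0.12·2.25 + -0.12·2.3 + -0.32·-2 = 0.634

0.6340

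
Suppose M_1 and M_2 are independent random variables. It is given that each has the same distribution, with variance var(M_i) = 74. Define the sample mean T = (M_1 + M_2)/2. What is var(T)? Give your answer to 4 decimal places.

37.0000

By independence, var(T) = (0.5)²var(M_1) + (0.5)²var(M_2)
= (0.5)²·74 + (0.5)²·74 = 37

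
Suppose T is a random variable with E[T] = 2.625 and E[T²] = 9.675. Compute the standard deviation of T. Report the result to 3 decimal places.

V(T) = 9.675 − (2.625)² = 2.784375
SD(T) = √2.784375 ≈ 1.669

1.669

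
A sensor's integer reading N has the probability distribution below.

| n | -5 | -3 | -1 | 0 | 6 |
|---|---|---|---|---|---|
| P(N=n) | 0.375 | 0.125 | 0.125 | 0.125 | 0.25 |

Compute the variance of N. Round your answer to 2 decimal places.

E[N] = (-5)(0.375) + (-3)(0.125) + (-1)(0.125) + (0)(0.125) + (6)(0.25) = -0.875
E[N²] = (-5)²(0.375) + (-3)²(0.125) + (-1)²(0.125) + (0)²(0.125) + (6)²(0.25) = 19.625
Var(N) = E[N²] − (E[N])² = 19.625 − (-0.875)² = 18.859375

18.86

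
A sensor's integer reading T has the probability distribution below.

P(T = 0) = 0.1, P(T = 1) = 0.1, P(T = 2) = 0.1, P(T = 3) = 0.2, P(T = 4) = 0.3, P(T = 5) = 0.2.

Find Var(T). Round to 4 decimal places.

2.4900

E[T] = (0)(0.1) + (1)(0.1) + (2)(0.1) + (3)(0.2) + (4)(0.3) + (5)(0.2) = 3.1
E[T²] = (0)²(0.1) + (1)²(0.1) + (2)²(0.1) + (3)²(0.2) + (4)²(0.3) + (5)²(0.2) = 12.1
Var(T) = E[T²] − (E[T])² = 12.1 − (3.1)² = 2.49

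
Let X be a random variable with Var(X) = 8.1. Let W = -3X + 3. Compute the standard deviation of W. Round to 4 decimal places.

8.5381

Var(-3X + 3) = (-3)²·8.1 = 72.9
sd(W) = √72.9 ≈ 8.5381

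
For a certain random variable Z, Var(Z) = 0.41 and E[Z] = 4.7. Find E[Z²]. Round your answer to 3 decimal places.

22.500

E[Z²] = Var(Z) + (E[Z])² = 0.41 + (4.7)² = 22.5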